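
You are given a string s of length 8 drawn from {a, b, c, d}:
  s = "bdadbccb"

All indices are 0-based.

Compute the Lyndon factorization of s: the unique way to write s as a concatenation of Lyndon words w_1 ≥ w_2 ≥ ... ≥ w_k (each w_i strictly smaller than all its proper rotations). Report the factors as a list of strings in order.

emit factor 1: 'bd' (i=0, period=2)
emit factor 2: 'adbccb' (i=2, period=6)

["bd", "adbccb"]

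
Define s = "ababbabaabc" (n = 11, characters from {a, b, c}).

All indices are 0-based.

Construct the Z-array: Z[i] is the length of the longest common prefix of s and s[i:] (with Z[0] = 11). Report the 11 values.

[11, 0, 2, 0, 0, 3, 0, 1, 2, 0, 0]

Z[0]=11
i=1: fresh scan; Z[1]=0
i=2: fresh scan; Z[2]=2 grow→box=[2,4)
i=3: min(r-i=1, Z[1]=0)=0; Z[3]=0
i=4: fresh scan; Z[4]=0
i=5: fresh scan; Z[5]=3 grow→box=[5,8)
i=6: min(r-i=2, Z[1]=0)=0; Z[6]=0
i=7: min(r-i=1, Z[2]=2)=1; Z[7]=1
i=8: fresh scan; Z[8]=2 grow→box=[8,10)
i=9: min(r-i=1, Z[1]=0)=0; Z[9]=0
i=10: fresh scan; Z[10]=0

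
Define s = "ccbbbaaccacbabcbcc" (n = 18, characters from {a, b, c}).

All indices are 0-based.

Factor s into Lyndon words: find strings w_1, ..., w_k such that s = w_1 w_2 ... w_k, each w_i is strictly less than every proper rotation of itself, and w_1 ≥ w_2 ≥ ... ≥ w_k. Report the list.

["c", "c", "b", "b", "b", "aaccacbabcbcc"]

emit factor 1: 'c' (i=0, period=1)
emit factor 2: 'c' (i=1, period=1)
emit factor 3: 'b' (i=2, period=1)
emit factor 4: 'b' (i=3, period=1)
emit factor 5: 'b' (i=4, period=1)
emit factor 6: 'aaccacbabcbcc' (i=5, period=13)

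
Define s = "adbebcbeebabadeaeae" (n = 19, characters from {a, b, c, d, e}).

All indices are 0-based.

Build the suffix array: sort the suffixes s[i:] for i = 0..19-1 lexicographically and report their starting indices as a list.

[10, 0, 12, 17, 15, 9, 11, 4, 2, 6, 5, 1, 13, 18, 16, 14, 8, 3, 7]

sorted suffixes:
  #0 SA[0]=10  'abadeaeae'
  #1 SA[1]=0  'adbebcbeebabadeaeae'
  #2 SA[2]=12  'adeaeae'
  #3 SA[3]=17  'ae'
  #4 SA[4]=15  'aeae'
  #5 SA[5]=9  'babadeaeae'
  #6 SA[6]=11  'badeaeae'
  #7 SA[7]=4  'bcbeebabadeaeae'
  #8 SA[8]=2  'bebcbeebabadeaeae'
  #9 SA[9]=6  'beebabadeaeae'
  #10 SA[10]=5  'cbeebabadeaeae'
  #11 SA[11]=1  'dbebcbeebabadeaeae'
  #12 SA[12]=13  'deaeae'
  #13 SA[13]=18  'e'
  #14 SA[14]=16  'eae'
  #15 SA[15]=14  'eaeae'
  #16 SA[16]=8  'ebabadeaeae'
  #17 SA[17]=3  'ebcbeebabadeaeae'
  #18 SA[18]=7  'eebabadeaeae'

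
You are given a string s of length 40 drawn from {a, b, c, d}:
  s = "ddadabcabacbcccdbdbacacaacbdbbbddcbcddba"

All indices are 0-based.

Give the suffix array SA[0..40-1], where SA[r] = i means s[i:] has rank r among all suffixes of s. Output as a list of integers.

[39, 23, 7, 4, 21, 19, 9, 24, 2, 38, 18, 8, 28, 29, 5, 11, 34, 16, 26, 30, 22, 6, 20, 10, 33, 25, 12, 13, 14, 35, 3, 1, 37, 17, 27, 15, 32, 0, 36, 31]

rank | idx | suffix
   0 |  39 | a
   1 |  23 | aacbdbbbddcbcddba
   2 |   7 | abacbcccdbdbacacaacbdbbbddcbcddba
   3 |   4 | abcabacbcccdbdbacacaacbdbbbddcbcddba
   4 |  21 | acaacbdbbbddcbcddba
   5 |  19 | acacaacbdbbbddcbcddba
   6 |   9 | acbcccdbdbacacaacbdbbbddcbcddba
   7 |  24 | acbdbbbddcbcddba
   8 |   2 | adabcabacbcccdbdbacacaacbdbbbddcbcddba
   9 |  38 | ba
  10 |  18 | bacacaacbdbbbddcbcddba
  11 |   8 | bacbcccdbdbacacaacbdbbbddcbcddba
  12 |  28 | bbbddcbcddba
  13 |  29 | bbddcbcddba
  14 |   5 | bcabacbcccdbdbacacaacbdbbbddcbcddba
  15 |  11 | bcccdbdbacacaacbdbbbddcbcddba
  16 |  34 | bcddba
  17 |  16 | bdbacacaacbdbbbddcbcddba
  18 |  26 | bdbbbddcbcddba
  19 |  30 | bddcbcddba
  20 |  22 | caacbdbbbddcbcddba
  21 |   6 | cabacbcccdbdbacacaacbdbbbddcbcddba
  22 |  20 | cacaacbdbbbddcbcddba
  23 |  10 | cbcccdbdbacacaacbdbbbddcbcddba
  24 |  33 | cbcddba
  25 |  25 | cbdbbbddcbcddba
  26 |  12 | cccdbdbacacaacbdbbbddcbcddba
  27 |  13 | ccdbdbacacaacbdbbbddcbcddba
  28 |  14 | cdbdbacacaacbdbbbddcbcddba
  29 |  35 | cddba
  30 |   3 | dabcabacbcccdbdbacacaacbdbbbddcbcddba
  31 |   1 | dadabcabacbcccdbdbacacaacbdbbbddcbcddba
  32 |  37 | dba
  33 |  17 | dbacacaacbdbbbddcbcddba
  34 |  27 | dbbbddcbcddba
  35 |  15 | dbdbacacaacbdbbbddcbcddba
  36 |  32 | dcbcddba
  37 |   0 | ddadabcabacbcccdbdbacacaacbdbbbddcbcddba
  38 |  36 | ddba
  39 |  31 | ddcbcddba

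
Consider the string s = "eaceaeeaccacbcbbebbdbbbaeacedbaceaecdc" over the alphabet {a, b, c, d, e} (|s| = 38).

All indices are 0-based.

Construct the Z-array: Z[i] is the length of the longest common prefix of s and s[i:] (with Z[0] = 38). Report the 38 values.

Z[0]=38
i=1: outside box; Z[1]=0
i=2: outside box; Z[2]=0
i=3: outside box; Z[3]=2 scan→box=[3,5)
i=4: min(r-i=1, Z[1]=0)=0; Z[4]=0
i=5: outside box; Z[5]=1 scan→box=[5,6)
i=6: outside box; Z[6]=3 scan→box=[6,9)
i=7: min(r-i=2, Z[1]=0)=0; Z[7]=0
i=8: min(r-i=1, Z[2]=0)=0; Z[8]=0
i=9: outside box; Z[9]=0
i=10: outside box; Z[10]=0
i=11: outside box; Z[11]=0
i=12: outside box; Z[12]=0
i=13: outside box; Z[13]=0
i=14: outside box; Z[14]=0
i=15: outside box; Z[15]=0
i=16: outside box; Z[16]=1 scan→box=[16,17)
i=17: outside box; Z[17]=0
i=18: outside box; Z[18]=0
i=19: outside box; Z[19]=0
i=20: outside box; Z[20]=0
i=21: outside box; Z[21]=0
i=22: outside box; Z[22]=0
i=23: outside box; Z[23]=0
i=24: outside box; Z[24]=4 scan→box=[24,28)
i=25: min(r-i=3, Z[1]=0)=0; Z[25]=0
i=26: min(r-i=2, Z[2]=0)=0; Z[26]=0
i=27: min(r-i=1, Z[3]=2)=1; Z[27]=1
i=28: outside box; Z[28]=0
i=29: outside box; Z[29]=0
i=30: outside box; Z[30]=0
i=31: outside box; Z[31]=0
i=32: outside box; Z[32]=2 scan→box=[32,34)
i=33: min(r-i=1, Z[1]=0)=0; Z[33]=0
i=34: outside box; Z[34]=1 scan→box=[34,35)
i=35: outside box; Z[35]=0
i=36: outside box; Z[36]=0
i=37: outside box; Z[37]=0

[38, 0, 0, 2, 0, 1, 3, 0, 0, 0, 0, 0, 0, 0, 0, 0, 1, 0, 0, 0, 0, 0, 0, 0, 4, 0, 0, 1, 0, 0, 0, 0, 2, 0, 1, 0, 0, 0]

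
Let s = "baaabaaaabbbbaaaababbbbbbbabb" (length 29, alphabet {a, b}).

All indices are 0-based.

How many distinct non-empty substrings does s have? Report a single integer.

343

rank | idx | suffix
   0 |  13 | aaaababbbbbbbabb
   1 |   5 | aaaabbbbaaaababbbbbbbabb
   2 |   1 | aaabaaaabbbbaaaababbbbbbbabb
   3 |  14 | aaababbbbbbbabb
   4 |   6 | aaabbbbaaaababbbbbbbabb
   5 |   2 | aabaaaabbbbaaaababbbbbbbabb
   6 |  15 | aababbbbbbbabb
   7 |   7 | aabbbbaaaababbbbbbbabb
   8 |   3 | abaaaabbbbaaaababbbbbbbabb
   9 |  16 | ababbbbbbbabb
  10 |  26 | abb
  11 |   8 | abbbbaaaababbbbbbbabb
  12 |  18 | abbbbbbbabb
  13 |  28 | b
  14 |  12 | baaaababbbbbbbabb
  15 |   4 | baaaabbbbaaaababbbbbbbabb
  16 |   0 | baaabaaaabbbbaaaababbbbbbbabb
  17 |  25 | babb
  18 |  17 | babbbbbbbabb
  19 |  27 | bb
  20 |  11 | bbaaaababbbbbbbabb
  21 |  24 | bbabb
  22 |  10 | bbbaaaababbbbbbbabb
  23 |  23 | bbbabb
  24 |   9 | bbbbaaaababbbbbbbabb
  25 |  22 | bbbbabb
  26 |  21 | bbbbbabb
  27 |  20 | bbbbbbabb
  28 |  19 | bbbbbbbabb

SA = [13, 5, 1, 14, 6, 2, 15, 7, 3, 16, 26, 8, 18, 28, 12, 4, 0, 25, 17, 27, 11, 24, 10, 23, 9, 22, 21, 20, 19]
i: (SA[i-1],SA[i]) lcp shared
  1: (13,5) 5 'aaaab'
  2: (5,1) 3 'aaa'
  3: (1,14) 5 'aaaba'
  4: (14,6) 4 'aaab'
  5: (6,2) 2 'aa'
  6: (2,15) 4 'aaba'
  7: (15,7) 3 'aab'
  8: (7,3) 1 'a'
  9: (3,16) 3 'aba'
  10: (16,26) 2 'ab'
  11: (26,8) 3 'abb'
  12: (8,18) 5 'abbbb'
  13: (18,28) 0 ''
  14: (28,12) 1 'b'
  15: (12,4) 6 'baaaab'
  16: (4,0) 4 'baaa'
  17: (0,25) 2 'ba'
  18: (25,17) 4 'babb'
  19: (17,27) 1 'b'
  20: (27,11) 2 'bb'
  21: (11,24) 3 'bba'
  22: (24,10) 2 'bb'
  23: (10,23) 4 'bbba'
  24: (23,9) 3 'bbb'
  25: (9,22) 5 'bbbba'
  26: (22,21) 4 'bbbb'
  27: (21,20) 5 'bbbbb'
  28: (20,19) 6 'bbbbbb'

n(n+1)/2 = 29·30/2 = 435
Σ LCP = 0 + 5 + 3 + 5 + 4 + 2 + 4 + 3 + 1 + 3 + 2 + 3 + 5 + 0 + 1 + 6 + 4 + 2 + 4 + 1 + 2 + 3 + 2 + 4 + 3 + 5 + 4 + 5 + 6 = 92
distinct = 435 − 92 = 343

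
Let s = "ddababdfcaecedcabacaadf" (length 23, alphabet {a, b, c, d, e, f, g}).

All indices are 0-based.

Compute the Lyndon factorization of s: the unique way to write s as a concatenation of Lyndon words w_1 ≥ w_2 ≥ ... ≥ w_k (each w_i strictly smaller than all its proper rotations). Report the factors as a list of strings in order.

["d", "d", "ababdfcaecedcabac", "aadf"]

emit factor 1: 'd' (i=0, period=1)
emit factor 2: 'd' (i=1, period=1)
emit factor 3: 'ababdfcaecedcabac' (i=2, period=17)
emit factor 4: 'aadf' (i=19, period=4)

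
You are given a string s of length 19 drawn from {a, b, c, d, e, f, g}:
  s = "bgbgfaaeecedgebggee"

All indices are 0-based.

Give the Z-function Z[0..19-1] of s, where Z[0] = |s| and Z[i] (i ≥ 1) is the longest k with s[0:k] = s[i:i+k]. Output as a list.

Z[0]=19
i=1: i≥r, start 0; Z[1]=0
i=2: i≥r, start 0; Z[2]=2 grow→box=[2,4)
i=3: min(r-i=1, Z[1]=0)=0; Z[3]=0
i=4: i≥r, start 0; Z[4]=0
i=5: i≥r, start 0; Z[5]=0
i=6: i≥r, start 0; Z[6]=0
i=7: i≥r, start 0; Z[7]=0
i=8: i≥r, start 0; Z[8]=0
i=9: i≥r, start 0; Z[9]=0
i=10: i≥r, start 0; Z[10]=0
i=11: i≥r, start 0; Z[11]=0
i=12: i≥r, start 0; Z[12]=0
i=13: i≥r, start 0; Z[13]=0
i=14: i≥r, start 0; Z[14]=2 grow→box=[14,16)
i=15: min(r-i=1, Z[1]=0)=0; Z[15]=0
i=16: i≥r, start 0; Z[16]=0
i=17: i≥r, start 0; Z[17]=0
i=18: i≥r, start 0; Z[18]=0

[19, 0, 2, 0, 0, 0, 0, 0, 0, 0, 0, 0, 0, 0, 2, 0, 0, 0, 0]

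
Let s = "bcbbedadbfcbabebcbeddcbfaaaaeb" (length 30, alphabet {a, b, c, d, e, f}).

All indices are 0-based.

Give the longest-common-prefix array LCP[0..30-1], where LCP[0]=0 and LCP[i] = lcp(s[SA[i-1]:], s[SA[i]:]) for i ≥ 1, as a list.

[0, 3, 2, 1, 1, 1, 0, 1, 1, 1, 3, 1, 2, 3, 1, 2, 0, 2, 2, 2, 0, 1, 1, 1, 0, 2, 1, 2, 0, 1]

sorted suffixes:
  #0 SA[0]=24  'aaaaeb'
  #1 SA[1]=25  'aaaeb'
  #2 SA[2]=26  'aaeb'
  #3 SA[3]=12  'abebcbeddcbfaaaaeb'
  #4 SA[4]=6  'adbfcbabebcbeddcbfaaaaeb'
  #5 SA[5]=27  'aeb'
  #6 SA[6]=29  'b'
  #7 SA[7]=11  'babebcbeddcbfaaaaeb'
  #8 SA[8]=2  'bbedadbfcbabebcbeddcbfaaaaeb'
  #9 SA[9]=0  'bcbbedadbfcbabebcbeddcbfaaaaeb'
  #10 SA[10]=15  'bcbeddcbfaaaaeb'
  #11 SA[11]=13  'bebcbeddcbfaaaaeb'
  #12 SA[12]=3  'bedadbfcbabebcbeddcbfaaaaeb'
  #13 SA[13]=17  'beddcbfaaaaeb'
  #14 SA[14]=22  'bfaaaaeb'
  #15 SA[15]=8  'bfcbabebcbeddcbfaaaaeb'
  #16 SA[16]=10  'cbabebcbeddcbfaaaaeb'
  #17 SA[17]=1  'cbbedadbfcbabebcbeddcbfaaaaeb'
  #18 SA[18]=16  'cbeddcbfaaaaeb'
  #19 SA[19]=21  'cbfaaaaeb'
  #20 SA[20]=5  'dadbfcbabebcbeddcbfaaaaeb'
  #21 SA[21]=7  'dbfcbabebcbeddcbfaaaaeb'
  #22 SA[22]=20  'dcbfaaaaeb'
  #23 SA[23]=19  'ddcbfaaaaeb'
  #24 SA[24]=28  'eb'
  #25 SA[25]=14  'ebcbeddcbfaaaaeb'
  #26 SA[26]=4  'edadbfcbabebcbeddcbfaaaaeb'
  #27 SA[27]=18  'eddcbfaaaaeb'
  #28 SA[28]=23  'faaaaeb'
  #29 SA[29]=9  'fcbabebcbeddcbfaaaaeb'

SA = [24, 25, 26, 12, 6, 27, 29, 11, 2, 0, 15, 13, 3, 17, 22, 8, 10, 1, 16, 21, 5, 7, 20, 19, 28, 14, 4, 18, 23, 9]
rank  pair      lcp
   1  s[24:],s[25:]  3  'aaa'
   2  s[25:],s[26:]  2  'aa'
   3  s[26:],s[12:]  1  'a'
   4  s[12:],s[6:]  1  'a'
   5  s[6:],s[27:]  1  'a'
   6  s[27:],s[29:]  0  ''
   7  s[29:],s[11:]  1  'b'
   8  s[11:],s[2:]  1  'b'
   9  s[2:],s[0:]  1  'b'
  10  s[0:],s[15:]  3  'bcb'
  11  s[15:],s[13:]  1  'b'
  12  s[13:],s[3:]  2  'be'
  13  s[3:],s[17:]  3  'bed'
  14  s[17:],s[22:]  1  'b'
  15  s[22:],s[8:]  2  'bf'
  16  s[8:],s[10:]  0  ''
  17  s[10:],s[1:]  2  'cb'
  18  s[1:],s[16:]  2  'cb'
  19  s[16:],s[21:]  2  'cb'
  20  s[21:],s[5:]  0  ''
  21  s[5:],s[7:]  1  'd'
  22  s[7:],s[20:]  1  'd'
  23  s[20:],s[19:]  1  'd'
  24  s[19:],s[28:]  0  ''
  25  s[28:],s[14:]  2  'eb'
  26  s[14:],s[4:]  1  'e'
  27  s[4:],s[18:]  2  'ed'
  28  s[18:],s[23:]  0  ''
  29  s[23:],s[9:]  1  'f'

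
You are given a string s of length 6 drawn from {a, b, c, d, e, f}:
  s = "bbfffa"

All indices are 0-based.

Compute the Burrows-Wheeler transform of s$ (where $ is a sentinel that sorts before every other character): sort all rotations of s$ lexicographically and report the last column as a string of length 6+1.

af$bffb

rank  rotation last
    0  $bbfffa  a
    1  a$bbfff  f
    2  bbfffa$  $
    3  bfffa$b  b
    4  fa$bbff  f
    5  ffa$bbf  f
    6  fffa$bb  b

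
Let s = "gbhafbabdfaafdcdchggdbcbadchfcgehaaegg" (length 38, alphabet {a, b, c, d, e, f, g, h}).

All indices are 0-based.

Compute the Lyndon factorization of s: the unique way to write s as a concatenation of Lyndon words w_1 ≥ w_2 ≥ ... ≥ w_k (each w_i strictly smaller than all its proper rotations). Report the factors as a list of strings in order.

["g", "bh", "afb", "abdf", "aafdcdchggdbcbadchfcgeh", "aaegg"]

emit factor 1: 'g' (i=0, period=1)
emit factor 2: 'bh' (i=1, period=2)
emit factor 3: 'afb' (i=3, period=3)
emit factor 4: 'abdf' (i=6, period=4)
emit factor 5: 'aafdcdchggdbcbadchfcgeh' (i=10, period=23)
emit factor 6: 'aaegg' (i=33, period=5)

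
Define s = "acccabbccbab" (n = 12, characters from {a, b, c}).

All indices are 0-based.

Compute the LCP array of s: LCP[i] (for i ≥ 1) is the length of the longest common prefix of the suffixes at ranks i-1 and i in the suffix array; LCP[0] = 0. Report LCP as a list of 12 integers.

[0, 2, 1, 0, 1, 1, 1, 0, 1, 1, 2, 2]

rank→(start, suffix):
  0 → (10, 'ab')
  1 → (4, 'abbccbab')
  2 → (0, 'acccabbccbab')
  3 → (11, 'b')
  4 → (9, 'bab')
  5 → (5, 'bbccbab')
  6 → (6, 'bccbab')
  7 → (3, 'cabbccbab')
  8 → (8, 'cbab')
  9 → (2, 'ccabbccbab')
  10 → (7, 'ccbab')
  11 → (1, 'cccabbccbab')

SA = [10, 4, 0, 11, 9, 5, 6, 3, 8, 2, 7, 1]
[i] adj suffixes → lcp
  [1] 10/4 → 2 ('ab')
  [2] 4/0 → 1 ('a')
  [3] 0/11 → 0 ('')
  [4] 11/9 → 1 ('b')
  [5] 9/5 → 1 ('b')
  [6] 5/6 → 1 ('b')
  [7] 6/3 → 0 ('')
  [8] 3/8 → 1 ('c')
  [9] 8/2 → 1 ('c')
  [10] 2/7 → 2 ('cc')
  [11] 7/1 → 2 ('cc')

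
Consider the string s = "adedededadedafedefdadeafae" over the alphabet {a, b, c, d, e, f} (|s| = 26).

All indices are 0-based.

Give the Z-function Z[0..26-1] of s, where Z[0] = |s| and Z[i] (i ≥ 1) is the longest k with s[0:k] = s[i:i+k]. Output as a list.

Z[0]=26
i=1: i≥r, start 0; Z[1]=0
i=2: i≥r, start 0; Z[2]=0
i=3: i≥r, start 0; Z[3]=0
i=4: i≥r, start 0; Z[4]=0
i=5: i≥r, start 0; Z[5]=0
i=6: i≥r, start 0; Z[6]=0
i=7: i≥r, start 0; Z[7]=0
i=8: i≥r, start 0; Z[8]=4 grow→box=[8,12)
i=9: min(r-i=3, Z[1]=0)=0; Z[9]=0
i=10: min(r-i=2, Z[2]=0)=0; Z[10]=0
i=11: min(r-i=1, Z[3]=0)=0; Z[11]=0
i=12: i≥r, start 0; Z[12]=1 grow→box=[12,13)
i=13: i≥r, start 0; Z[13]=0
i=14: i≥r, start 0; Z[14]=0
i=15: i≥r, start 0; Z[15]=0
i=16: i≥r, start 0; Z[16]=0
i=17: i≥r, start 0; Z[17]=0
i=18: i≥r, start 0; Z[18]=0
i=19: i≥r, start 0; Z[19]=3 grow→box=[19,22)
i=20: min(r-i=2, Z[1]=0)=0; Z[20]=0
i=21: min(r-i=1, Z[2]=0)=0; Z[21]=0
i=22: i≥r, start 0; Z[22]=1 grow→box=[22,23)
i=23: i≥r, start 0; Z[23]=0
i=24: i≥r, start 0; Z[24]=1 grow→box=[24,25)
i=25: i≥r, start 0; Z[25]=0

[26, 0, 0, 0, 0, 0, 0, 0, 4, 0, 0, 0, 1, 0, 0, 0, 0, 0, 0, 3, 0, 0, 1, 0, 1, 0]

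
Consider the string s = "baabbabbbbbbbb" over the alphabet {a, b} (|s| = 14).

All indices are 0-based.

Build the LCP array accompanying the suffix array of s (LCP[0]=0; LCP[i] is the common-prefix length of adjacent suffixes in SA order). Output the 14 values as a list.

[0, 1, 3, 0, 1, 2, 1, 2, 2, 3, 4, 5, 6, 7]

sorted suffixes:
  #0 SA[0]=1  'aabbabbbbbbbb'
  #1 SA[1]=2  'abbabbbbbbbb'
  #2 SA[2]=5  'abbbbbbbb'
  #3 SA[3]=13  'b'
  #4 SA[4]=0  'baabbabbbbbbbb'
  #5 SA[5]=4  'babbbbbbbb'
  #6 SA[6]=12  'bb'
  #7 SA[7]=3  'bbabbbbbbbb'
  #8 SA[8]=11  'bbb'
  #9 SA[9]=10  'bbbb'
  #10 SA[10]=9  'bbbbb'
  #11 SA[11]=8  'bbbbbb'
  #12 SA[12]=7  'bbbbbbb'
  #13 SA[13]=6  'bbbbbbbb'

SA = [1, 2, 5, 13, 0, 4, 12, 3, 11, 10, 9, 8, 7, 6]
[i] adj suffixes → lcp
  [1] 1/2 → 1 ('a')
  [2] 2/5 → 3 ('abb')
  [3] 5/13 → 0 ('')
  [4] 13/0 → 1 ('b')
  [5] 0/4 → 2 ('ba')
  [6] 4/12 → 1 ('b')
  [7] 12/3 → 2 ('bb')
  [8] 3/11 → 2 ('bb')
  [9] 11/10 → 3 ('bbb')
  [10] 10/9 → 4 ('bbbb')
  [11] 9/8 → 5 ('bbbbb')
  [12] 8/7 → 6 ('bbbbbb')
  [13] 7/6 → 7 ('bbbbbbb')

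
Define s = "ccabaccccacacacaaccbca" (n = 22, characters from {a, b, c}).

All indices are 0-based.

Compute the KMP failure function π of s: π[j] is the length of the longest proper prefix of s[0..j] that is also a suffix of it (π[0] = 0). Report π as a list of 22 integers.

[0, 1, 0, 0, 0, 1, 2, 2, 2, 3, 1, 0, 1, 0, 1, 0, 0, 1, 2, 0, 1, 0]

π[0] = 0
j=1 s[j]='c': π[1]=1 (border 'c')
j=2 s[j]='a': k: 1→0; π[2]=0 (border '')
j=3 s[j]='b': π[3]=0 (border '')
j=4 s[j]='a': π[4]=0 (border '')
j=5 s[j]='c': π[5]=1 (border 'c')
j=6 s[j]='c': π[6]=2 (border 'cc')
j=7 s[j]='c': k: 2→1; π[7]=2 (border 'cc')
j=8 s[j]='c': k: 2→1; π[8]=2 (border 'cc')
j=9 s[j]='a': π[9]=3 (border 'cca')
j=10 s[j]='c': k: 3→0; π[10]=1 (border 'c')
j=11 s[j]='a': k: 1→0; π[11]=0 (border '')
j=12 s[j]='c': π[12]=1 (border 'c')
j=13 s[j]='a': k: 1→0; π[13]=0 (border '')
j=14 s[j]='c': π[14]=1 (border 'c')
j=15 s[j]='a': k: 1→0; π[15]=0 (border '')
j=16 s[j]='a': π[16]=0 (border '')
j=17 s[j]='c': π[17]=1 (border 'c')
j=18 s[j]='c': π[18]=2 (border 'cc')
j=19 s[j]='b': k: 2→1→0; π[19]=0 (border '')
j=20 s[j]='c': π[20]=1 (border 'c')
j=21 s[j]='a': k: 1→0; π[21]=0 (border '')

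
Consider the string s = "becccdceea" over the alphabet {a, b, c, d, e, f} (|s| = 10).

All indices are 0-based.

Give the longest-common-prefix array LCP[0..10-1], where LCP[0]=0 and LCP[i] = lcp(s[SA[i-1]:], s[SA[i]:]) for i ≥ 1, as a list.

rank→(start, suffix):
  0 → (9, 'a')
  1 → (0, 'becccdceea')
  2 → (2, 'cccdceea')
  3 → (3, 'ccdceea')
  4 → (4, 'cdceea')
  5 → (6, 'ceea')
  6 → (5, 'dceea')
  7 → (8, 'ea')
  8 → (1, 'ecccdceea')
  9 → (7, 'eea')

SA = [9, 0, 2, 3, 4, 6, 5, 8, 1, 7]
[i] adj suffixes → lcp
  [1] 9/0 → 0 ('')
  [2] 0/2 → 0 ('')
  [3] 2/3 → 2 ('cc')
  [4] 3/4 → 1 ('c')
  [5] 4/6 → 1 ('c')
  [6] 6/5 → 0 ('')
  [7] 5/8 → 0 ('')
  [8] 8/1 → 1 ('e')
  [9] 1/7 → 1 ('e')

[0, 0, 0, 2, 1, 1, 0, 0, 1, 1]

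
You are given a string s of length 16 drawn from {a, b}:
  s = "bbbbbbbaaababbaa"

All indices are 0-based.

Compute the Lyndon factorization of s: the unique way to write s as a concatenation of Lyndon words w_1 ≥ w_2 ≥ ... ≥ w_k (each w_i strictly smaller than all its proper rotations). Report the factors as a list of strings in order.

["b", "b", "b", "b", "b", "b", "b", "aaababb", "a", "a"]

emit factor 1: 'b' (i=0, period=1)
emit factor 2: 'b' (i=1, period=1)
emit factor 3: 'b' (i=2, period=1)
emit factor 4: 'b' (i=3, period=1)
emit factor 5: 'b' (i=4, period=1)
emit factor 6: 'b' (i=5, period=1)
emit factor 7: 'b' (i=6, period=1)
emit factor 8: 'aaababb' (i=7, period=7)
emit factor 9: 'a' (i=14, period=1)
emit factor 10: 'a' (i=15, period=1)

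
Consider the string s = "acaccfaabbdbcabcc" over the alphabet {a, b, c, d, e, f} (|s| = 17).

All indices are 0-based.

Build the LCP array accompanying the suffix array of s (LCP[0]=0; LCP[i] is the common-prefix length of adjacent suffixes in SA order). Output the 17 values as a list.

sorted suffixes:
  #0 SA[0]=6  'aabbdbcabcc'
  #1 SA[1]=7  'abbdbcabcc'
  #2 SA[2]=13  'abcc'
  #3 SA[3]=0  'acaccfaabbdbcabcc'
  #4 SA[4]=2  'accfaabbdbcabcc'
  #5 SA[5]=8  'bbdbcabcc'
  #6 SA[6]=11  'bcabcc'
  #7 SA[7]=14  'bcc'
  #8 SA[8]=9  'bdbcabcc'
  #9 SA[9]=16  'c'
  #10 SA[10]=12  'cabcc'
  #11 SA[11]=1  'caccfaabbdbcabcc'
  #12 SA[12]=15  'cc'
  #13 SA[13]=3  'ccfaabbdbcabcc'
  #14 SA[14]=4  'cfaabbdbcabcc'
  #15 SA[15]=10  'dbcabcc'
  #16 SA[16]=5  'faabbdbcabcc'

SA = [6, 7, 13, 0, 2, 8, 11, 14, 9, 16, 12, 1, 15, 3, 4, 10, 5]
rank  pair      lcp
   1  s[6:],s[7:]  1  'a'
   2  s[7:],s[13:]  2  'ab'
   3  s[13:],s[0:]  1  'a'
   4  s[0:],s[2:]  2  'ac'
   5  s[2:],s[8:]  0  ''
   6  s[8:],s[11:]  1  'b'
   7  s[11:],s[14:]  2  'bc'
   8  s[14:],s[9:]  1  'b'
   9  s[9:],s[16:]  0  ''
  10  s[16:],s[12:]  1  'c'
  11  s[12:],s[1:]  2  'ca'
  12  s[1:],s[15:]  1  'c'
  13  s[15:],s[3:]  2  'cc'
  14  s[3:],s[4:]  1  'c'
  15  s[4:],s[10:]  0  ''
  16  s[10:],s[5:]  0  ''

[0, 1, 2, 1, 2, 0, 1, 2, 1, 0, 1, 2, 1, 2, 1, 0, 0]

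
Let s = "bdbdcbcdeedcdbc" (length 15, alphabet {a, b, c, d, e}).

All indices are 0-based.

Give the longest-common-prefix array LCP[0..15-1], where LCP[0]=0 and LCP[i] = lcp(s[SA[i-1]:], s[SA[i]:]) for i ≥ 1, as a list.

rank | idx | suffix
   0 |  13 | bc
   1 |   5 | bcdeedcdbc
   2 |   0 | bdbdcbcdeedcdbc
   3 |   2 | bdcbcdeedcdbc
   4 |  14 | c
   5 |   4 | cbcdeedcdbc
   6 |  11 | cdbc
   7 |   6 | cdeedcdbc
   8 |  12 | dbc
   9 |   1 | dbdcbcdeedcdbc
  10 |   3 | dcbcdeedcdbc
  11 |  10 | dcdbc
  12 |   7 | deedcdbc
  13 |   9 | edcdbc
  14 |   8 | eedcdbc

SA = [13, 5, 0, 2, 14, 4, 11, 6, 12, 1, 3, 10, 7, 9, 8]
i: (SA[i-1],SA[i]) lcp shared
  1: (13,5) 2 'bc'
  2: (5,0) 1 'b'
  3: (0,2) 2 'bd'
  4: (2,14) 0 ''
  5: (14,4) 1 'c'
  6: (4,11) 1 'c'
  7: (11,6) 2 'cd'
  8: (6,12) 0 ''
  9: (12,1) 2 'db'
  10: (1,3) 1 'd'
  11: (3,10) 2 'dc'
  12: (10,7) 1 'd'
  13: (7,9) 0 ''
  14: (9,8) 1 'e'

[0, 2, 1, 2, 0, 1, 1, 2, 0, 2, 1, 2, 1, 0, 1]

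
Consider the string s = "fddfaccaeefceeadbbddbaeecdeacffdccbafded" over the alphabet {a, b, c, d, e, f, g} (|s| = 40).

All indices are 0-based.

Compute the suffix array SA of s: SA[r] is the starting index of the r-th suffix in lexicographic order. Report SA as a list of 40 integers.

[4, 27, 14, 21, 7, 35, 20, 34, 16, 17, 6, 33, 5, 32, 24, 11, 28, 39, 19, 15, 31, 18, 1, 25, 37, 2, 26, 13, 23, 38, 12, 22, 8, 9, 3, 10, 30, 0, 36, 29]

sorted suffixes:
  #0 SA[0]=4  'accaeefceeadbbddbaeecdeacffdccbafded'
  #1 SA[1]=27  'acffdccbafded'
  #2 SA[2]=14  'adbbddbaeecdeacffdccbafded'
  #3 SA[3]=21  'aeecdeacffdccbafded'
  #4 SA[4]=7  'aeefceeadbbddbaeecdeacffdccbafded'
  #5 SA[5]=35  'afded'
  #6 SA[6]=20  'baeecdeacffdccbafded'
  #7 SA[7]=34  'bafded'
  #8 SA[8]=16  'bbddbaeecdeacffdccbafded'
  #9 SA[9]=17  'bddbaeecdeacffdccbafded'
  #10 SA[10]=6  'caeefceeadbbddbaeecdeacffdccbafded'
  #11 SA[11]=33  'cbafded'
  #12 SA[12]=5  'ccaeefceeadbbddbaeecdeacffdccbafded'
  #13 SA[13]=32  'ccbafded'
  #14 SA[14]=24  'cdeacffdccbafded'
  #15 SA[15]=11  'ceeadbbddbaeecdeacffdccbafded'
  #16 SA[16]=28  'cffdccbafded'
  #17 SA[17]=39  'd'
  #18 SA[18]=19  'dbaeecdeacffdccbafded'
  #19 SA[19]=15  'dbbddbaeecdeacffdccbafded'
  #20 SA[20]=31  'dccbafded'
  #21 SA[21]=18  'ddbaeecdeacffdccbafded'
  #22 SA[22]=1  'ddfaccaeefceeadbbddbaeecdeacffdccbafded'
  #23 SA[23]=25  'deacffdccbafded'
  #24 SA[24]=37  'ded'
  #25 SA[25]=2  'dfaccaeefceeadbbddbaeecdeacffdccbafded'
  #26 SA[26]=26  'eacffdccbafded'
  #27 SA[27]=13  'eadbbddbaeecdeacffdccbafded'
  #28 SA[28]=23  'ecdeacffdccbafded'
  #29 SA[29]=38  'ed'
  #30 SA[30]=12  'eeadbbddbaeecdeacffdccbafded'
  #31 SA[31]=22  'eecdeacffdccbafded'
  #32 SA[32]=8  'eefceeadbbddbaeecdeacffdccbafded'
  #33 SA[33]=9  'efceeadbbddbaeecdeacffdccbafded'
  #34 SA[34]=3  'faccaeefceeadbbddbaeecdeacffdccbafded'
  #35 SA[35]=10  'fceeadbbddbaeecdeacffdccbafded'
  #36 SA[36]=30  'fdccbafded'
  #37 SA[37]=0  'fddfaccaeefceeadbbddbaeecdeacffdccbafded'
  #38 SA[38]=36  'fded'
  #39 SA[39]=29  'ffdccbafded'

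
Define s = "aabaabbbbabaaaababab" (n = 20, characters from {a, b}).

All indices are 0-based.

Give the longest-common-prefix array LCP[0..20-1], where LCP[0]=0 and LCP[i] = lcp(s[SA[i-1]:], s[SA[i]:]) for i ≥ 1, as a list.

sorted suffixes:
  #0 SA[0]=11  'aaaababab'
  #1 SA[1]=12  'aaababab'
  #2 SA[2]=0  'aabaabbbbabaaaababab'
  #3 SA[3]=13  'aababab'
  #4 SA[4]=3  'aabbbbabaaaababab'
  #5 SA[5]=18  'ab'
  #6 SA[6]=9  'abaaaababab'
  #7 SA[7]=1  'abaabbbbabaaaababab'
  #8 SA[8]=16  'abab'
  #9 SA[9]=14  'ababab'
  #10 SA[10]=4  'abbbbabaaaababab'
  #11 SA[11]=19  'b'
  #12 SA[12]=10  'baaaababab'
  #13 SA[13]=2  'baabbbbabaaaababab'
  #14 SA[14]=17  'bab'
  #15 SA[15]=8  'babaaaababab'
  #16 SA[16]=15  'babab'
  #17 SA[17]=7  'bbabaaaababab'
  #18 SA[18]=6  'bbbabaaaababab'
  #19 SA[19]=5  'bbbbabaaaababab'

SA = [11, 12, 0, 13, 3, 18, 9, 1, 16, 14, 4, 19, 10, 2, 17, 8, 15, 7, 6, 5]
rank  pair      lcp
   1  s[11:],s[12:]  3  'aaa'
   2  s[12:],s[0:]  2  'aa'
   3  s[0:],s[13:]  4  'aaba'
   4  s[13:],s[3:]  3  'aab'
   5  s[3:],s[18:]  1  'a'
   6  s[18:],s[9:]  2  'ab'
   7  s[9:],s[1:]  4  'abaa'
   8  s[1:],s[16:]  3  'aba'
   9  s[16:],s[14:]  4  'abab'
  10  s[14:],s[4:]  2  'ab'
  11  s[4:],s[19:]  0  ''
  12  s[19:],s[10:]  1  'b'
  13  s[10:],s[2:]  3  'baa'
  14  s[2:],s[17:]  2  'ba'
  15  s[17:],s[8:]  3  'bab'
  16  s[8:],s[15:]  4  'baba'
  17  s[15:],s[7:]  1  'b'
  18  s[7:],s[6:]  2  'bb'
  19  s[6:],s[5:]  3  'bbb'

[0, 3, 2, 4, 3, 1, 2, 4, 3, 4, 2, 0, 1, 3, 2, 3, 4, 1, 2, 3]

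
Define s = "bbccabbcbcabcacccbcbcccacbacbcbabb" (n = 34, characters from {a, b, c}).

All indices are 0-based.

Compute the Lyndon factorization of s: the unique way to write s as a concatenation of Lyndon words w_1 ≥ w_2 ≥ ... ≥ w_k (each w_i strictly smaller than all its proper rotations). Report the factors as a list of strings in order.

["bbcc", "abbcbcabcacccbcbcccacbacbcb", "abb"]

emit factor 1: 'bbcc' (i=0, period=4)
emit factor 2: 'abbcbcabcacccbcbcccacbacbcb' (i=4, period=27)
emit factor 3: 'abb' (i=31, period=3)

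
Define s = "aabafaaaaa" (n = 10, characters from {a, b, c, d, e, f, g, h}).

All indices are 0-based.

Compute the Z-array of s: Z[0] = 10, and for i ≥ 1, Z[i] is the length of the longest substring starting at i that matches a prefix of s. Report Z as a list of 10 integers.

[10, 1, 0, 1, 0, 2, 2, 2, 2, 1]

Z[0]=10
i=1: fresh scan; Z[1]=1 scan→box=[1,2)
i=2: fresh scan; Z[2]=0
i=3: fresh scan; Z[3]=1 scan→box=[3,4)
i=4: fresh scan; Z[4]=0
i=5: fresh scan; Z[5]=2 scan→box=[5,7)
i=6: min(r-i=1, Z[1]=1)=1; Z[6]=2 scan→box=[6,8)
i=7: min(r-i=1, Z[1]=1)=1; Z[7]=2 scan→box=[7,9)
i=8: min(r-i=1, Z[1]=1)=1; Z[8]=2 scan→box=[8,10)
i=9: min(r-i=1, Z[1]=1)=1; Z[9]=1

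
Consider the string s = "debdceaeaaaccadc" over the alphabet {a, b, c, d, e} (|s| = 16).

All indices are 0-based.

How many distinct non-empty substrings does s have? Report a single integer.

122

rank | idx | suffix
   0 |   8 | aaaccadc
   1 |   9 | aaccadc
   2 |  10 | accadc
   3 |  13 | adc
   4 |   6 | aeaaaccadc
   5 |   2 | bdceaeaaaccadc
   6 |  15 | c
   7 |  12 | cadc
   8 |  11 | ccadc
   9 |   4 | ceaeaaaccadc
  10 |  14 | dc
  11 |   3 | dceaeaaaccadc
  12 |   0 | debdceaeaaaccadc
  13 |   7 | eaaaccadc
  14 |   5 | eaeaaaccadc
  15 |   1 | ebdceaeaaaccadc

SA = [8, 9, 10, 13, 6, 2, 15, 12, 11, 4, 14, 3, 0, 7, 5, 1]
rank  pair      lcp
   1  s[8:],s[9:]  2  'aa'
   2  s[9:],s[10:]  1  'a'
   3  s[10:],s[13:]  1  'a'
   4  s[13:],s[6:]  1  'a'
   5  s[6:],s[2:]  0  ''
   6  s[2:],s[15:]  0  ''
   7  s[15:],s[12:]  1  'c'
   8  s[12:],s[11:]  1  'c'
   9  s[11:],s[4:]  1  'c'
  10  s[4:],s[14:]  0  ''
  11  s[14:],s[3:]  2  'dc'
  12  s[3:],s[0:]  1  'd'
  13  s[0:],s[7:]  0  ''
  14  s[7:],s[5:]  2  'ea'
  15  s[5:],s[1:]  1  'e'

n(n+1)/2 = 16·17/2 = 136
Σ LCP = 0 + 2 + 1 + 1 + 1 + 0 + 0 + 1 + 1 + 1 + 0 + 2 + 1 + 0 + 2 + 1 = 14
distinct = 136 − 14 = 122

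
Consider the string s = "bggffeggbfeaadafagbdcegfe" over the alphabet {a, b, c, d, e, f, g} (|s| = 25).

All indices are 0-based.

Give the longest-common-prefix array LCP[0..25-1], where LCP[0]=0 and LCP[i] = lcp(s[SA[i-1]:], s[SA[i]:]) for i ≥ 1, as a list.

[0, 1, 1, 1, 0, 1, 1, 0, 0, 1, 0, 1, 1, 2, 0, 1, 2, 2, 1, 0, 2, 1, 2, 1, 2]

sorted suffixes:
  #0 SA[0]=11  'aadafagbdcegfe'
  #1 SA[1]=12  'adafagbdcegfe'
  #2 SA[2]=14  'afagbdcegfe'
  #3 SA[3]=16  'agbdcegfe'
  #4 SA[4]=18  'bdcegfe'
  #5 SA[5]=8  'bfeaadafagbdcegfe'
  #6 SA[6]=0  'bggffeggbfeaadafagbdcegfe'
  #7 SA[7]=20  'cegfe'
  #8 SA[8]=13  'dafagbdcegfe'
  #9 SA[9]=19  'dcegfe'
  #10 SA[10]=24  'e'
  #11 SA[11]=10  'eaadafagbdcegfe'
  #12 SA[12]=21  'egfe'
  #13 SA[13]=5  'eggbfeaadafagbdcegfe'
  #14 SA[14]=15  'fagbdcegfe'
  #15 SA[15]=23  'fe'
  #16 SA[16]=9  'feaadafagbdcegfe'
  #17 SA[17]=4  'feggbfeaadafagbdcegfe'
  #18 SA[18]=3  'ffeggbfeaadafagbdcegfe'
  #19 SA[19]=17  'gbdcegfe'
  #20 SA[20]=7  'gbfeaadafagbdcegfe'
  #21 SA[21]=22  'gfe'
  #22 SA[22]=2  'gffeggbfeaadafagbdcegfe'
  #23 SA[23]=6  'ggbfeaadafagbdcegfe'
  #24 SA[24]=1  'ggffeggbfeaadafagbdcegfe'

SA = [11, 12, 14, 16, 18, 8, 0, 20, 13, 19, 24, 10, 21, 5, 15, 23, 9, 4, 3, 17, 7, 22, 2, 6, 1]
i: (SA[i-1],SA[i]) lcp shared
  1: (11,12) 1 'a'
  2: (12,14) 1 'a'
  3: (14,16) 1 'a'
  4: (16,18) 0 ''
  5: (18,8) 1 'b'
  6: (8,0) 1 'b'
  7: (0,20) 0 ''
  8: (20,13) 0 ''
  9: (13,19) 1 'd'
  10: (19,24) 0 ''
  11: (24,10) 1 'e'
  12: (10,21) 1 'e'
  13: (21,5) 2 'eg'
  14: (5,15) 0 ''
  15: (15,23) 1 'f'
  16: (23,9) 2 'fe'
  17: (9,4) 2 'fe'
  18: (4,3) 1 'f'
  19: (3,17) 0 ''
  20: (17,7) 2 'gb'
  21: (7,22) 1 'g'
  22: (22,2) 2 'gf'
  23: (2,6) 1 'g'
  24: (6,1) 2 'gg'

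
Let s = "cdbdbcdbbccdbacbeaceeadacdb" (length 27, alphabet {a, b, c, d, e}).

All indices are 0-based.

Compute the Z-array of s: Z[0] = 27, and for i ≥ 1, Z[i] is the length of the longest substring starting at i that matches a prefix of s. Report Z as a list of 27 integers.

[27, 0, 0, 0, 0, 3, 0, 0, 0, 1, 3, 0, 0, 0, 1, 0, 0, 0, 1, 0, 0, 0, 0, 0, 3, 0, 0]

Z[0]=27
i=1: outside box; Z[1]=0
i=2: outside box; Z[2]=0
i=3: outside box; Z[3]=0
i=4: outside box; Z[4]=0
i=5: outside box; Z[5]=3 grow→box=[5,8)
i=6: min(r-i=2, Z[1]=0)=0; Z[6]=0
i=7: min(r-i=1, Z[2]=0)=0; Z[7]=0
i=8: outside box; Z[8]=0
i=9: outside box; Z[9]=1 grow→box=[9,10)
i=10: outside box; Z[10]=3 grow→box=[10,13)
i=11: min(r-i=2, Z[1]=0)=0; Z[11]=0
i=12: min(r-i=1, Z[2]=0)=0; Z[12]=0
i=13: outside box; Z[13]=0
i=14: outside box; Z[14]=1 grow→box=[14,15)
i=15: outside box; Z[15]=0
i=16: outside box; Z[16]=0
i=17: outside box; Z[17]=0
i=18: outside box; Z[18]=1 grow→box=[18,19)
i=19: outside box; Z[19]=0
i=20: outside box; Z[20]=0
i=21: outside box; Z[21]=0
i=22: outside box; Z[22]=0
i=23: outside box; Z[23]=0
i=24: outside box; Z[24]=3 grow→box=[24,27)
i=25: min(r-i=2, Z[1]=0)=0; Z[25]=0
i=26: min(r-i=1, Z[2]=0)=0; Z[26]=0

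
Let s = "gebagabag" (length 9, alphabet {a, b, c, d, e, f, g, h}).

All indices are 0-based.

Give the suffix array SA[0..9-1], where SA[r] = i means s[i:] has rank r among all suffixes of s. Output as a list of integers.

rank→(start, suffix):
  0 → (5, 'abag')
  1 → (7, 'ag')
  2 → (3, 'agabag')
  3 → (6, 'bag')
  4 → (2, 'bagabag')
  5 → (1, 'ebagabag')
  6 → (8, 'g')
  7 → (4, 'gabag')
  8 → (0, 'gebagabag')

[5, 7, 3, 6, 2, 1, 8, 4, 0]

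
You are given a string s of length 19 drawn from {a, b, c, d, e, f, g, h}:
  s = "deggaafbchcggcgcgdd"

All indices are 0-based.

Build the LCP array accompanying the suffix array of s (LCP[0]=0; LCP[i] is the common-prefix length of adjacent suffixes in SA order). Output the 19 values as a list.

rank | idx | suffix
   0 |   4 | aafbchcggcgcgdd
   1 |   5 | afbchcggcgcgdd
   2 |   7 | bchcggcgcgdd
   3 |  13 | cgcgdd
   4 |  15 | cgdd
   5 |  10 | cggcgcgdd
   6 |   8 | chcggcgcgdd
   7 |  18 | d
   8 |  17 | dd
   9 |   0 | deggaafbchcggcgcgdd
  10 |   1 | eggaafbchcggcgcgdd
  11 |   6 | fbchcggcgcgdd
  12 |   3 | gaafbchcggcgcgdd
  13 |  12 | gcgcgdd
  14 |  14 | gcgdd
  15 |  16 | gdd
  16 |   2 | ggaafbchcggcgcgdd
  17 |  11 | ggcgcgdd
  18 |   9 | hcggcgcgdd

SA = [4, 5, 7, 13, 15, 10, 8, 18, 17, 0, 1, 6, 3, 12, 14, 16, 2, 11, 9]
i: (SA[i-1],SA[i]) lcp shared
  1: (4,5) 1 'a'
  2: (5,7) 0 ''
  3: (7,13) 0 ''
  4: (13,15) 2 'cg'
  5: (15,10) 2 'cg'
  6: (10,8) 1 'c'
  7: (8,18) 0 ''
  8: (18,17) 1 'd'
  9: (17,0) 1 'd'
  10: (0,1) 0 ''
  11: (1,6) 0 ''
  12: (6,3) 0 ''
  13: (3,12) 1 'g'
  14: (12,14) 3 'gcg'
  15: (14,16) 1 'g'
  16: (16,2) 1 'g'
  17: (2,11) 2 'gg'
  18: (11,9) 0 ''

[0, 1, 0, 0, 2, 2, 1, 0, 1, 1, 0, 0, 0, 1, 3, 1, 1, 2, 0]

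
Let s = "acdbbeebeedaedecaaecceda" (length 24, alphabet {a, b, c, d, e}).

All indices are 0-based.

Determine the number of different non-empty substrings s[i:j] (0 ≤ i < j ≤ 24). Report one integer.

rank→(start, suffix):
  0 → (23, 'a')
  1 → (16, 'aaecceda')
  2 → (0, 'acdbbeebeedaedecaaecceda')
  3 → (17, 'aecceda')
  4 → (11, 'aedecaaecceda')
  5 → (3, 'bbeebeedaedecaaecceda')
  6 → (4, 'beebeedaedecaaecceda')
  7 → (7, 'beedaedecaaecceda')
  8 → (15, 'caaecceda')
  9 → (19, 'cceda')
  10 → (1, 'cdbbeebeedaedecaaecceda')
  11 → (20, 'ceda')
  12 → (22, 'da')
  13 → (10, 'daedecaaecceda')
  14 → (2, 'dbbeebeedaedecaaecceda')
  15 → (13, 'decaaecceda')
  16 → (6, 'ebeedaedecaaecceda')
  17 → (14, 'ecaaecceda')
  18 → (18, 'ecceda')
  19 → (21, 'eda')
  20 → (9, 'edaedecaaecceda')
  21 → (12, 'edecaaecceda')
  22 → (5, 'eebeedaedecaaecceda')
  23 → (8, 'eedaedecaaecceda')

SA = [23, 16, 0, 17, 11, 3, 4, 7, 15, 19, 1, 20, 22, 10, 2, 13, 6, 14, 18, 21, 9, 12, 5, 8]
rank  pair      lcp
   1  s[23:],s[16:]  1  'a'
   2  s[16:],s[0:]  1  'a'
   3  s[0:],s[17:]  1  'a'
   4  s[17:],s[11:]  2  'ae'
   5  s[11:],s[3:]  0  ''
   6  s[3:],s[4:]  1  'b'
   7  s[4:],s[7:]  3  'bee'
   8  s[7:],s[15:]  0  ''
   9  s[15:],s[19:]  1  'c'
  10  s[19:],s[1:]  1  'c'
  11  s[1:],s[20:]  1  'c'
  12  s[20:],s[22:]  0  ''
  13  s[22:],s[10:]  2  'da'
  14  s[10:],s[2:]  1  'd'
  15  s[2:],s[13:]  1  'd'
  16  s[13:],s[6:]  0  ''
  17  s[6:],s[14:]  1  'e'
  18  s[14:],s[18:]  2  'ec'
  19  s[18:],s[21:]  1  'e'
  20  s[21:],s[9:]  3  'eda'
  21  s[9:],s[12:]  2  'ed'
  22  s[12:],s[5:]  1  'e'
  23  s[5:],s[8:]  2  'ee'

n(n+1)/2 = 24·25/2 = 300
Σ LCP = 0 + 1 + 1 + 1 + 2 + 0 + 1 + 3 + 0 + 1 + 1 + 1 + 0 + 2 + 1 + 1 + 0 + 1 + 2 + 1 + 3 + 2 + 1 + 2 = 28
distinct = 300 − 28 = 272

272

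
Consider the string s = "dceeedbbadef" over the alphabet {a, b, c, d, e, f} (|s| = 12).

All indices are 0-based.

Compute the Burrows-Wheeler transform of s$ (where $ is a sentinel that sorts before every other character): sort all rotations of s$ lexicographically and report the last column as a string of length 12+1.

fbbdde$aeecde

rank  rotation       last
    0  $dceeedbbadef  f
    1  adef$dceeedbb  b
    2  badef$dceeedb  b
    3  bbadef$dceeed  d
    4  ceeedbbadef$d  d
    5  dbbadef$dceee  e
    6  dceeedbbadef$  $
    7  def$dceeedbba  a
    8  edbbadef$dcee  e
    9  eedbbadef$dce  e
   10  eeedbbadef$dc  c
   11  ef$dceeedbbad  d
   12  f$dceeedbbade  e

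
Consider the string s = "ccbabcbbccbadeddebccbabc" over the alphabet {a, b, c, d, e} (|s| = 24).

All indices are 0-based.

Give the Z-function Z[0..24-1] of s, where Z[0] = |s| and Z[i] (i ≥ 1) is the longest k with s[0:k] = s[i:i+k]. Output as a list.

[24, 1, 0, 0, 0, 1, 0, 0, 4, 1, 0, 0, 0, 0, 0, 0, 0, 0, 6, 1, 0, 0, 0, 1]

Z[0]=24
i=1: outside box; Z[1]=1 extend→box=[1,2)
i=2: outside box; Z[2]=0
i=3: outside box; Z[3]=0
i=4: outside box; Z[4]=0
i=5: outside box; Z[5]=1 extend→box=[5,6)
i=6: outside box; Z[6]=0
i=7: outside box; Z[7]=0
i=8: outside box; Z[8]=4 extend→box=[8,12)
i=9: min(r-i=3, Z[1]=1)=1; Z[9]=1
i=10: min(r-i=2, Z[2]=0)=0; Z[10]=0
i=11: min(r-i=1, Z[3]=0)=0; Z[11]=0
i=12: outside box; Z[12]=0
i=13: outside box; Z[13]=0
i=14: outside box; Z[14]=0
i=15: outside box; Z[15]=0
i=16: outside box; Z[16]=0
i=17: outside box; Z[17]=0
i=18: outside box; Z[18]=6 extend→box=[18,24)
i=19: min(r-i=5, Z[1]=1)=1; Z[19]=1
i=20: min(r-i=4, Z[2]=0)=0; Z[20]=0
i=21: min(r-i=3, Z[3]=0)=0; Z[21]=0
i=22: min(r-i=2, Z[4]=0)=0; Z[22]=0
i=23: min(r-i=1, Z[5]=1)=1; Z[23]=1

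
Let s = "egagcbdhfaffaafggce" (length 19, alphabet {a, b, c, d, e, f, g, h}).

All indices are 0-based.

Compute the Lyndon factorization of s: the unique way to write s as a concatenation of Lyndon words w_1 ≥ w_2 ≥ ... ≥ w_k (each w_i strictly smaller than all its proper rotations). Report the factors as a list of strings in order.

emit factor 1: 'eg' (i=0, period=2)
emit factor 2: 'agcbdhf' (i=2, period=7)
emit factor 3: 'aff' (i=9, period=3)
emit factor 4: 'aafggce' (i=12, period=7)

["eg", "agcbdhf", "aff", "aafggce"]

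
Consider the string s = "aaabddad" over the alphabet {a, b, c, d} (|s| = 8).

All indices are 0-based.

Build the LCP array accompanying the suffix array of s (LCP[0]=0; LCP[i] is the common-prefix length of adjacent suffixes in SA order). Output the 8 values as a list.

[0, 2, 1, 1, 0, 0, 1, 1]

rank→(start, suffix):
  0 → (0, 'aaabddad')
  1 → (1, 'aabddad')
  2 → (2, 'abddad')
  3 → (6, 'ad')
  4 → (3, 'bddad')
  5 → (7, 'd')
  6 → (5, 'dad')
  7 → (4, 'ddad')

SA = [0, 1, 2, 6, 3, 7, 5, 4]
rank  pair      lcp
   1  s[0:],s[1:]  2  'aa'
   2  s[1:],s[2:]  1  'a'
   3  s[2:],s[6:]  1  'a'
   4  s[6:],s[3:]  0  ''
   5  s[3:],s[7:]  0  ''
   6  s[7:],s[5:]  1  'd'
   7  s[5:],s[4:]  1  'd'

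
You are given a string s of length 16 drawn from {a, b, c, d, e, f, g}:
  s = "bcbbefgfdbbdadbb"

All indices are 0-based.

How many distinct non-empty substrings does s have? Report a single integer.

123

sorted suffixes:
  #0 SA[0]=12  'adbb'
  #1 SA[1]=15  'b'
  #2 SA[2]=14  'bb'
  #3 SA[3]=9  'bbdadbb'
  #4 SA[4]=2  'bbefgfdbbdadbb'
  #5 SA[5]=0  'bcbbefgfdbbdadbb'
  #6 SA[6]=10  'bdadbb'
  #7 SA[7]=3  'befgfdbbdadbb'
  #8 SA[8]=1  'cbbefgfdbbdadbb'
  #9 SA[9]=11  'dadbb'
  #10 SA[10]=13  'dbb'
  #11 SA[11]=8  'dbbdadbb'
  #12 SA[12]=4  'efgfdbbdadbb'
  #13 SA[13]=7  'fdbbdadbb'
  #14 SA[14]=5  'fgfdbbdadbb'
  #15 SA[15]=6  'gfdbbdadbb'

SA = [12, 15, 14, 9, 2, 0, 10, 3, 1, 11, 13, 8, 4, 7, 5, 6]
[i] adj suffixes → lcp
  [1] 12/15 → 0 ('')
  [2] 15/14 → 1 ('b')
  [3] 14/9 → 2 ('bb')
  [4] 9/2 → 2 ('bb')
  [5] 2/0 → 1 ('b')
  [6] 0/10 → 1 ('b')
  [7] 10/3 → 1 ('b')
  [8] 3/1 → 0 ('')
  [9] 1/11 → 0 ('')
  [10] 11/13 → 1 ('d')
  [11] 13/8 → 3 ('dbb')
  [12] 8/4 → 0 ('')
  [13] 4/7 → 0 ('')
  [14] 7/5 → 1 ('f')
  [15] 5/6 → 0 ('')

n(n+1)/2 = 16·17/2 = 136
Σ LCP = 0 + 0 + 1 + 2 + 2 + 1 + 1 + 1 + 0 + 0 + 1 + 3 + 0 + 0 + 1 + 0 = 13
distinct = 136 − 13 = 123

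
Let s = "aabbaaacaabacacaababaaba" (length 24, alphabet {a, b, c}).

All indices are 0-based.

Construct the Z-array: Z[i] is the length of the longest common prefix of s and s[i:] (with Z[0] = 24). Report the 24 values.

Z[0]=24
i=1: fresh scan; Z[1]=1 extend→box=[1,2)
i=2: fresh scan; Z[2]=0
i=3: fresh scan; Z[3]=0
i=4: fresh scan; Z[4]=2 extend→box=[4,6)
i=5: min(r-i=1, Z[1]=1)=1; Z[5]=2 extend→box=[5,7)
i=6: min(r-i=1, Z[1]=1)=1; Z[6]=1
i=7: fresh scan; Z[7]=0
i=8: fresh scan; Z[8]=3 extend→box=[8,11)
i=9: min(r-i=2, Z[1]=1)=1; Z[9]=1
i=10: min(r-i=1, Z[2]=0)=0; Z[10]=0
i=11: fresh scan; Z[11]=1 extend→box=[11,12)
i=12: fresh scan; Z[12]=0
i=13: fresh scan; Z[13]=1 extend→box=[13,14)
i=14: fresh scan; Z[14]=0
i=15: fresh scan; Z[15]=3 extend→box=[15,18)
i=16: min(r-i=2, Z[1]=1)=1; Z[16]=1
i=17: min(r-i=1, Z[2]=0)=0; Z[17]=0
i=18: fresh scan; Z[18]=1 extend→box=[18,19)
i=19: fresh scan; Z[19]=0
i=20: fresh scan; Z[20]=3 extend→box=[20,23)
i=21: min(r-i=2, Z[1]=1)=1; Z[21]=1
i=22: min(r-i=1, Z[2]=0)=0; Z[22]=0
i=23: fresh scan; Z[23]=1 extend→box=[23,24)

[24, 1, 0, 0, 2, 2, 1, 0, 3, 1, 0, 1, 0, 1, 0, 3, 1, 0, 1, 0, 3, 1, 0, 1]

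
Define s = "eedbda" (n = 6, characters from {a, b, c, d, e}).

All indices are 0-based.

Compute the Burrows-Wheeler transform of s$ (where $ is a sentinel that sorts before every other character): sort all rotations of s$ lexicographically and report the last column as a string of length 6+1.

addbee$

rank  rotation last
    0  $eedbda  a
    1  a$eedbd  d
    2  bda$eed  d
    3  da$eedb  b
    4  dbda$ee  e
    5  edbda$e  e
    6  eedbda$  $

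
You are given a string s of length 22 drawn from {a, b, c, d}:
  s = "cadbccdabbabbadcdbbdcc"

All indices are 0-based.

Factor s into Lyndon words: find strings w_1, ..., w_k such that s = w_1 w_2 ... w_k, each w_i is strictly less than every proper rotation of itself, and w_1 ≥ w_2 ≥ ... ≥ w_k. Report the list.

["c", "adbccd", "abbabbadcdbbdcc"]

emit factor 1: 'c' (i=0, period=1)
emit factor 2: 'adbccd' (i=1, period=6)
emit factor 3: 'abbabbadcdbbdcc' (i=7, period=15)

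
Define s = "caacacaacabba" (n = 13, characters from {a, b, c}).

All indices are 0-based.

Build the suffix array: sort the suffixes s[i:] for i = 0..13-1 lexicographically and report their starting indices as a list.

[12, 6, 1, 9, 4, 7, 2, 11, 10, 5, 0, 8, 3]

rank | idx | suffix
   0 |  12 | a
   1 |   6 | aacabba
   2 |   1 | aacacaacabba
   3 |   9 | abba
   4 |   4 | acaacabba
   5 |   7 | acabba
   6 |   2 | acacaacabba
   7 |  11 | ba
   8 |  10 | bba
   9 |   5 | caacabba
  10 |   0 | caacacaacabba
  11 |   8 | cabba
  12 |   3 | cacaacabba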